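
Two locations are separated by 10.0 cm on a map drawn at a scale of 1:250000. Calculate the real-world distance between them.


ground = 10.0 cm * 250000 / 100 = 25000.0 m = 25.0 km

25.0 km


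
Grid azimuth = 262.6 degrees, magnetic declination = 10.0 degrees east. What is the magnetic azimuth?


magnetic azimuth = grid azimuth - declination (east +ve)
mag_az = 262.6 - 10.0 = 252.6 degrees

252.6 degrees


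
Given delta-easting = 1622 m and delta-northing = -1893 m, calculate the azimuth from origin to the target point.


az = atan2(1622, -1893) = 139.4 deg
adjusted to 0-360: 139.4 degrees

139.4 degrees


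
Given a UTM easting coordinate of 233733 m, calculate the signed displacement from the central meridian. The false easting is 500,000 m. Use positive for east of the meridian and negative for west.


displacement = 233733 - 500000 = -266267 m

-266267 m


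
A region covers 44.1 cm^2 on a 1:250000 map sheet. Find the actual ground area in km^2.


ground_area = 44.1 * (250000/100)^2 = 275625000.0 m^2 = 275.625 km^2

275.625 km^2


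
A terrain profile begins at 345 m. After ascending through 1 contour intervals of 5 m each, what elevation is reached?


elevation = 345 + 1 * 5 = 350 m

350 m


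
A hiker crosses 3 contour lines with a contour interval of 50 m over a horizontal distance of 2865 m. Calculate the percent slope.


elevation change = 3 * 50 = 150 m
slope = 150 / 2865 * 100 = 5.2%

5.2%


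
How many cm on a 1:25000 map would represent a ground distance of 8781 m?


map_cm = 8781 * 100 / 25000 = 35.124 cm ≈ 35.12 cm

35.12 cm


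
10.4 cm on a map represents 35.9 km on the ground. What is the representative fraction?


ground = 35.9 km = 3590000 cm; RF denominator = ground / map = 3590000 / 10.4 ≈ 345192; RF = 1:345192

1:345192


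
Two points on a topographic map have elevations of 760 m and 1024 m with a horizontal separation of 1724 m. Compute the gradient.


gradient = (1024 - 760) / 1724 = 264 / 1724 = 0.1531

0.1531


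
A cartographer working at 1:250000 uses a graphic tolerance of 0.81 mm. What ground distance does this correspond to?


ground = 0.81 mm * 250000 / 1000 = 202.5 m

202.5 m


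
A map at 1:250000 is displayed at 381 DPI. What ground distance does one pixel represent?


pixel_cm = 2.54 / 381 ≈ 0.006667 cm
ground = pixel_cm * 250000 / 100 = 2.54 * 250000 / (381 * 100) = 635000 / 38100 ≈ 16.67 m

16.67 m


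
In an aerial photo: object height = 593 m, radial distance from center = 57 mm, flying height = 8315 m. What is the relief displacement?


d = h * r / H = 593 * 57 / 8315 = 4.07 mm

4.07 mm


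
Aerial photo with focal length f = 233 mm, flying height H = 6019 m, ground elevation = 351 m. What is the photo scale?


scale = f / (H - h) = 233 mm / 5668 m = 233 / 5668000 = 1:24326

1:24326


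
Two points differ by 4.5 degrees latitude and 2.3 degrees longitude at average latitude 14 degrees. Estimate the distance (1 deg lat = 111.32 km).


dlat_km = 4.5 * 111.32 = 500.94
dlon_km = 2.3 * 111.32 * cos(14) ≈ 248.431
dist = sqrt(500.94^2 + 248.431^2) ≈ 559.2 km

559.2 km


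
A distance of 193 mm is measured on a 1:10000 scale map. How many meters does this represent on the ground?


ground = 193 mm * 10000 / 1000 = 1930.0 m

1930.0 m


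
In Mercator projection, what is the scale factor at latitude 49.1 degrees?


SF = 1 / cos(49.1) = 1 / 0.654741 = 1.527

1.527


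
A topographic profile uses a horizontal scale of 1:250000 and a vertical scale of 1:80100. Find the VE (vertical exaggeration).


VE = horizontal_scale / vertical_scale = 250000 / 80100 ≈ 3.1

3.1x


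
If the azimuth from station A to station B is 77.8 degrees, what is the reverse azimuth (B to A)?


back azimuth = (77.8 + 180) mod 360 = 257.8 degrees

257.8 degrees


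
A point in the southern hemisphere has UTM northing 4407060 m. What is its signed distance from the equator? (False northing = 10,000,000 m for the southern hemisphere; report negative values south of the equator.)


For southern: actual = 4407060 - 10000000 = -5592940 m

-5592940 m


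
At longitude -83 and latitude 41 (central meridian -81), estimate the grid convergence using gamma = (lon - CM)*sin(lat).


gamma = (-83 - -81) * sin(41) = -2 * 0.656059 = -1.312 degrees

-1.312 degrees


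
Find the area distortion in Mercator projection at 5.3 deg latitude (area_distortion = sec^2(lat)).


area_distortion = 1/cos^2(5.3) = 1.009

1.009


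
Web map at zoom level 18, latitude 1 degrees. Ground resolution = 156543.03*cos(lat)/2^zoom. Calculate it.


res = 156543.03 * cos(1) / 2^18 = 156543.03 * 0.9998477 / 262144 = 0.6 m/pixel

0.6 m/pixel


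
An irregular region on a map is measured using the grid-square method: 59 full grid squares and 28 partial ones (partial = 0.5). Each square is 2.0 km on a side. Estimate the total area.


effective squares = 59 + 28 * 0.5 = 73.0
area = 73.0 * 4.0 = 292.0 km^2

292.0 km^2


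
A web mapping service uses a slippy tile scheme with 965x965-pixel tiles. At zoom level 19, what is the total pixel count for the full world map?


tiles per axis = 2^19 = 524288
total tiles = 524288^2 = 274877906944
pixels per axis = 524288 * 965 = 505937920
total pixels = 505937920^2 = 255973178893926400

255973178893926400 pixels


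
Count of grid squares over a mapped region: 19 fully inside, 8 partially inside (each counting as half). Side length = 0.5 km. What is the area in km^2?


effective squares = 19 + 8 * 0.5 = 23.0
area = 23.0 * 0.25 = 5.75 km^2

5.75 km^2


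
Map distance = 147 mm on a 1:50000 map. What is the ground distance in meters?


ground = 147 mm * 50000 / 1000 = 7350.0 m

7350.0 m


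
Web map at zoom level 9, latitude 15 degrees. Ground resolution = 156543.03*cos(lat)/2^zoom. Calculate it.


res = 156543.03 * cos(15) / 2^9 = 156543.03 * 0.96592583 / 512 = 295.33 m/pixel

295.33 m/pixel


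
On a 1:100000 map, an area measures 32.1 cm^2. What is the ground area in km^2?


ground_area = 32.1 * (100000/100)^2 = 32100000.0 m^2 = 32.1 km^2

32.1 km^2


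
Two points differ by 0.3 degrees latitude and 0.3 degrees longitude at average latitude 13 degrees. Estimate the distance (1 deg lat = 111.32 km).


dlat_km = 0.3 * 111.32 = 33.396
dlon_km = 0.3 * 111.32 * cos(13) ≈ 32.54
dist = sqrt(33.396^2 + 32.54^2) ≈ 46.6 km

46.6 km


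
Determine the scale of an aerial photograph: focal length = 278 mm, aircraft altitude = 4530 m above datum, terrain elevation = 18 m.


scale = f / (H - h) = 278 mm / 4512 m = 278 / 4512000 = 1:16230

1:16230


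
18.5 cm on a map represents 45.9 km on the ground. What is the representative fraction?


ground = 45.9 km = 4590000 cm; RF denominator = ground / map = 4590000 / 18.5 ≈ 248108; RF = 1:248108

1:248108


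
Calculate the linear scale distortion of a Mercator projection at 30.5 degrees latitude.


SF = 1 / cos(30.5) = 1 / 0.861629 = 1.161

1.161


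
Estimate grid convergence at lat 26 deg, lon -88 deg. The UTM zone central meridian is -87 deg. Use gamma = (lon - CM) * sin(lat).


gamma = (-88 - -87) * sin(26) = -1 * 0.438371 = -0.438 degrees

-0.438 degrees


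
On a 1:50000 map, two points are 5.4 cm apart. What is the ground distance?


ground = 5.4 cm * 50000 / 100 = 2700.0 m = 2.7 km

2.7 km


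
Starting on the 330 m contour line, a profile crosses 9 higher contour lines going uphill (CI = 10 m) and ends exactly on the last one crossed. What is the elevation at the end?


elevation = 330 + 9 * 10 = 420 m

420 m


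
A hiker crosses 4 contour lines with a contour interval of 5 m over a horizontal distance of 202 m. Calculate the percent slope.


elevation change = 4 * 5 = 20 m
slope = 20 / 202 * 100 = 9.9%

9.9%


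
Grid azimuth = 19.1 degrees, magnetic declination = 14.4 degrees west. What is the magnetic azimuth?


magnetic azimuth = grid azimuth - declination (east +ve)
mag_az = 19.1 - -14.4 = 33.5 degrees

33.5 degrees


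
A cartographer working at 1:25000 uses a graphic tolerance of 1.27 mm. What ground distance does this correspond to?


ground = 1.27 mm * 25000 / 1000 = 31.75 m

31.75 m


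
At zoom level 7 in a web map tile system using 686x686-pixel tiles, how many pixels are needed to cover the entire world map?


tiles per axis = 2^7 = 128
total tiles = 128^2 = 16384
pixels per axis = 128 * 686 = 87808
total pixels = 87808^2 = 7710244864

7710244864 pixels


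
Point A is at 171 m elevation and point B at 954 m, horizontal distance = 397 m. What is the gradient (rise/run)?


gradient = (954 - 171) / 397 = 783 / 397 = 1.9723

1.9723


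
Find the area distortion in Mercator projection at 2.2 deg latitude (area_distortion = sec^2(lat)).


area_distortion = 1/cos^2(2.2) = 1.001

1.001


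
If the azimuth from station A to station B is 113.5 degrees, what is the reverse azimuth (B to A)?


back azimuth = (113.5 + 180) mod 360 = 293.5 degrees

293.5 degrees


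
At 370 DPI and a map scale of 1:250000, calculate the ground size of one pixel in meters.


pixel_cm = 2.54 / 370 ≈ 0.006865 cm
ground = pixel_cm * 250000 / 100 = 2.54 * 250000 / (370 * 100) = 635000 / 37000 ≈ 17.16 m

17.16 m


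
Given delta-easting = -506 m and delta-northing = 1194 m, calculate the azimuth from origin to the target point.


az = atan2(-506, 1194) = -23.0 deg
adjusted to 0-360: 337.0 degrees

337.0 degrees


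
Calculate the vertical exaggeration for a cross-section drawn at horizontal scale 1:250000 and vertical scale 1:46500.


VE = horizontal_scale / vertical_scale = 250000 / 46500 ≈ 5.4

5.4x


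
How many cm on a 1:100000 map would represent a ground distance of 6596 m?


map_cm = 6596 * 100 / 100000 = 6.596 cm ≈ 6.6 cm

6.6 cm


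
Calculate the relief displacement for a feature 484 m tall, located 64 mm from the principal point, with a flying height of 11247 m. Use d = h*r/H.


d = h * r / H = 484 * 64 / 11247 = 2.75 mm

2.75 mm


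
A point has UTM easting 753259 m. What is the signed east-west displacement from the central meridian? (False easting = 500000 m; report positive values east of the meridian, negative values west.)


displacement = 753259 - 500000 = 253259 m

253259 m


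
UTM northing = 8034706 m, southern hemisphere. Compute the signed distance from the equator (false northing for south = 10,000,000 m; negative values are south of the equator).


For southern: actual = 8034706 - 10000000 = -1965294 m

-1965294 m


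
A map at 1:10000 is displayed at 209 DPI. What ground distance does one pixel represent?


pixel_cm = 2.54 / 209 ≈ 0.012153 cm
ground = pixel_cm * 10000 / 100 = 2.54 * 10000 / (209 * 100) = 25400 / 20900 ≈ 1.22 m

1.22 m


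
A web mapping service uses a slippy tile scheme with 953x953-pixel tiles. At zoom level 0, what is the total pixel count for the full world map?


tiles per axis = 2^0 = 1
total tiles = 1^2 = 1
pixels per axis = 1 * 953 = 953
total pixels = 953^2 = 908209

908209 pixels


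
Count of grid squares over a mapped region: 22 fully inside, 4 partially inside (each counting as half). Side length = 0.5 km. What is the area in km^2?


effective squares = 22 + 4 * 0.5 = 24.0
area = 24.0 * 0.25 = 6.0 km^2

6.0 km^2


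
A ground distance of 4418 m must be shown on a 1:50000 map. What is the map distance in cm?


map_cm = 4418 * 100 / 50000 = 8.836 cm ≈ 8.84 cm

8.84 cm


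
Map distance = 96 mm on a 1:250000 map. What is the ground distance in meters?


ground = 96 mm * 250000 / 1000 = 24000.0 m

24000.0 m


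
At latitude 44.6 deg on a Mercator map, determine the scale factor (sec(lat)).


SF = 1 / cos(44.6) = 1 / 0.712026 = 1.404

1.404


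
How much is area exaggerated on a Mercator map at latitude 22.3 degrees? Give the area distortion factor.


area_distortion = 1/cos^2(22.3) = 1.168

1.168


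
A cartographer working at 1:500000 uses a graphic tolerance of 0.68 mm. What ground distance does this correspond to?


ground = 0.68 mm * 500000 / 1000 = 340.0 m

340.0 m


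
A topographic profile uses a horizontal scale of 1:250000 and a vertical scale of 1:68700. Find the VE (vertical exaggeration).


VE = horizontal_scale / vertical_scale = 250000 / 68700 ≈ 3.6

3.6x


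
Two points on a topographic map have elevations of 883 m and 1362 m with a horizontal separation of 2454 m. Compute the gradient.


gradient = (1362 - 883) / 2454 = 479 / 2454 = 0.1952

0.1952


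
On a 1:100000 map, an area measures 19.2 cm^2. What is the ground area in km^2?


ground_area = 19.2 * (100000/100)^2 = 19200000.0 m^2 = 19.2 km^2

19.2 km^2


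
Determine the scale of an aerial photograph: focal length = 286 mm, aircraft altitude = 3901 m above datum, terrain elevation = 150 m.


scale = f / (H - h) = 286 mm / 3751 m = 286 / 3751000 = 1:13115

1:13115


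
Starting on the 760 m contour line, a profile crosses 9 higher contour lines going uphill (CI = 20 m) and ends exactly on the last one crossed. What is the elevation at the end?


elevation = 760 + 9 * 20 = 940 m

940 m


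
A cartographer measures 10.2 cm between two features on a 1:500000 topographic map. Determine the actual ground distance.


ground = 10.2 cm * 500000 / 100 = 51000.0 m = 51.0 km

51.0 km


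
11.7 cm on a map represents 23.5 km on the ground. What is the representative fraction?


ground = 23.5 km = 2350000 cm; RF denominator = ground / map = 2350000 / 11.7 ≈ 200855; RF = 1:200855

1:200855


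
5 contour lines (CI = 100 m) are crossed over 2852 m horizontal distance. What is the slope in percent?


elevation change = 5 * 100 = 500 m
slope = 500 / 2852 * 100 = 17.5%

17.5%


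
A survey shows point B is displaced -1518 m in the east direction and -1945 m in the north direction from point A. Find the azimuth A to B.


az = atan2(-1518, -1945) = -142.0 deg
adjusted to 0-360: 218.0 degrees

218.0 degrees


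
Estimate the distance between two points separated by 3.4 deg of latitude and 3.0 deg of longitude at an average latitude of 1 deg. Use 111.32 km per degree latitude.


dlat_km = 3.4 * 111.32 = 378.488
dlon_km = 3.0 * 111.32 * cos(1) ≈ 333.909
dist = sqrt(378.488^2 + 333.909^2) ≈ 504.7 km

504.7 km


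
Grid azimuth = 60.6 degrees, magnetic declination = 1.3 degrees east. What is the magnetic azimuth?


magnetic azimuth = grid azimuth - declination (east +ve)
mag_az = 60.6 - 1.3 = 59.3 degrees

59.3 degrees


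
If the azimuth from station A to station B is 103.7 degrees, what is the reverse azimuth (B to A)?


back azimuth = (103.7 + 180) mod 360 = 283.7 degrees

283.7 degrees


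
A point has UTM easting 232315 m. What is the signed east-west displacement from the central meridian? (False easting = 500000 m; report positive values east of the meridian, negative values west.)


displacement = 232315 - 500000 = -267685 m

-267685 m


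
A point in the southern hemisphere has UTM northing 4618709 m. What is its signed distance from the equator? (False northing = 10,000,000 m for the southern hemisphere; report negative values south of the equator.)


For southern: actual = 4618709 - 10000000 = -5381291 m

-5381291 m


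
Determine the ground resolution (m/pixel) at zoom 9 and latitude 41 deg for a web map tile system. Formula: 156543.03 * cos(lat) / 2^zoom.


res = 156543.03 * cos(41) / 2^9 = 156543.03 * 0.75470958 / 512 = 230.75 m/pixel

230.75 m/pixel


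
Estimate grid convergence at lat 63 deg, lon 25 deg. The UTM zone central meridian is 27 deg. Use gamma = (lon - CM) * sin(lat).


gamma = (25 - 27) * sin(63) = -2 * 0.891007 = -1.782 degrees

-1.782 degrees


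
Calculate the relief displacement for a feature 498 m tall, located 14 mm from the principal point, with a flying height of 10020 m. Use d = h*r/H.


d = h * r / H = 498 * 14 / 10020 = 0.7 mm

0.7 mm


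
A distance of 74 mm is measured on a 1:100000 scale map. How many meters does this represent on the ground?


ground = 74 mm * 100000 / 1000 = 7400.0 m

7400.0 m


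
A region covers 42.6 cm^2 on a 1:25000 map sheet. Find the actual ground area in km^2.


ground_area = 42.6 * (25000/100)^2 = 2662500.0 m^2 = 2.6625 km^2 ≈ 2.663 km^2

2.663 km^2


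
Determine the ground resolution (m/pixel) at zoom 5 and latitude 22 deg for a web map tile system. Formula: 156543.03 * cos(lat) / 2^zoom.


res = 156543.03 * cos(22) / 2^5 = 156543.03 * 0.92718385 / 32 = 4535.76 m/pixel

4535.76 m/pixel


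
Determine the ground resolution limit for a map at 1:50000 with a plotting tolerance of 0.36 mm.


ground = 0.36 mm * 50000 / 1000 = 18.0 m

18.0 m


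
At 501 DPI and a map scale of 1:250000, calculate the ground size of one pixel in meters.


pixel_cm = 2.54 / 501 ≈ 0.00507 cm
ground = pixel_cm * 250000 / 100 = 2.54 * 250000 / (501 * 100) = 635000 / 50100 ≈ 12.67 m

12.67 m


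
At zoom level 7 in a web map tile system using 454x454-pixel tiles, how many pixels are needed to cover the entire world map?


tiles per axis = 2^7 = 128
total tiles = 128^2 = 16384
pixels per axis = 128 * 454 = 58112
total pixels = 58112^2 = 3377004544

3377004544 pixels


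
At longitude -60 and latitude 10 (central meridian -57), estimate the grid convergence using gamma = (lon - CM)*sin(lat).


gamma = (-60 - -57) * sin(10) = -3 * 0.173648 = -0.521 degrees

-0.521 degrees


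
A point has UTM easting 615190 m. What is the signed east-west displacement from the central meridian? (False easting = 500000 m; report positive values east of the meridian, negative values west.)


displacement = 615190 - 500000 = 115190 m

115190 m


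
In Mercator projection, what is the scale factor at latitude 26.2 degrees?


SF = 1 / cos(26.2) = 1 / 0.897258 = 1.115

1.115


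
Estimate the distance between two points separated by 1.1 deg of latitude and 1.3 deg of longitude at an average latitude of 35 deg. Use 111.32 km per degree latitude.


dlat_km = 1.1 * 111.32 = 122.452
dlon_km = 1.3 * 111.32 * cos(35) ≈ 118.544
dist = sqrt(122.452^2 + 118.544^2) ≈ 170.4 km

170.4 km


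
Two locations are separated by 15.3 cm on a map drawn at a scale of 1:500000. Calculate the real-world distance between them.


ground = 15.3 cm * 500000 / 100 = 76500.0 m = 76.5 km

76.5 km


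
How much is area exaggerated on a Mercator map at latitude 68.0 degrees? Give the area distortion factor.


area_distortion = 1/cos^2(68.0) = 7.126

7.126


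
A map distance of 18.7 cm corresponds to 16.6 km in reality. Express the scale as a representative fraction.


ground = 16.6 km = 1660000 cm; RF denominator = ground / map = 1660000 / 18.7 ≈ 88770; RF = 1:88770

1:88770


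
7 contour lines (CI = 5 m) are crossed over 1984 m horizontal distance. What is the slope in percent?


elevation change = 7 * 5 = 35 m
slope = 35 / 1984 * 100 = 1.8%

1.8%


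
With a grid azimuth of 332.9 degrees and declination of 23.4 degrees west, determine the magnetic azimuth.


magnetic azimuth = grid azimuth - declination (east +ve)
mag_az = 332.9 - -23.4 = 356.3 degrees

356.3 degrees


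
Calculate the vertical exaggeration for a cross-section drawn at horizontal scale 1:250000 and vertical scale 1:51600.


VE = horizontal_scale / vertical_scale = 250000 / 51600 ≈ 4.8

4.8x


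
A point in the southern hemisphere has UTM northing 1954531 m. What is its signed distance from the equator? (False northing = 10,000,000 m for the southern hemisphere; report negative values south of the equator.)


For southern: actual = 1954531 - 10000000 = -8045469 m

-8045469 m


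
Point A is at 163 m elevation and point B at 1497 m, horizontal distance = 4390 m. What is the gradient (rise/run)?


gradient = (1497 - 163) / 4390 = 1334 / 4390 = 0.3039

0.3039


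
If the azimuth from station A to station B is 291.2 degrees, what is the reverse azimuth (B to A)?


back azimuth = (291.2 + 180) mod 360 = 111.2 degrees

111.2 degrees


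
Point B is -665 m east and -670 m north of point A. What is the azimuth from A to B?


az = atan2(-665, -670) = -135.2 deg
adjusted to 0-360: 224.8 degrees

224.8 degrees


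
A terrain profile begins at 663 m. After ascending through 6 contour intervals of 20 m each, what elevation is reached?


elevation = 663 + 6 * 20 = 783 m

783 m


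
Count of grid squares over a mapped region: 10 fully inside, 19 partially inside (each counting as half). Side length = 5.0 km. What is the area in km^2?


effective squares = 10 + 19 * 0.5 = 19.5
area = 19.5 * 25.0 = 487.5 km^2

487.5 km^2


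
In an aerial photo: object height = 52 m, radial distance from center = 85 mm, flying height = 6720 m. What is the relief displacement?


d = h * r / H = 52 * 85 / 6720 = 0.66 mm

0.66 mm


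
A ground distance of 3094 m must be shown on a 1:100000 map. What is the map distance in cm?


map_cm = 3094 * 100 / 100000 = 3.094 cm ≈ 3.09 cm

3.09 cm


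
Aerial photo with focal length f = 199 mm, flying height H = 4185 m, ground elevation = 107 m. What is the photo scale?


scale = f / (H - h) = 199 mm / 4078 m = 199 / 4078000 = 1:20492

1:20492


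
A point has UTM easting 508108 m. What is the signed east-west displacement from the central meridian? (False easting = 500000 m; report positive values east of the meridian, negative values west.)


displacement = 508108 - 500000 = 8108 m

8108 m


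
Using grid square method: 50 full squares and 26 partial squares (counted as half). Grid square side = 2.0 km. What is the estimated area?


effective squares = 50 + 26 * 0.5 = 63.0
area = 63.0 * 4.0 = 252.0 km^2

252.0 km^2


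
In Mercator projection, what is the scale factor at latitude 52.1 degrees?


SF = 1 / cos(52.1) = 1 / 0.614285 = 1.628

1.628


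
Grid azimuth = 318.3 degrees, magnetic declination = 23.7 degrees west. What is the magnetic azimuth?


magnetic azimuth = grid azimuth - declination (east +ve)
mag_az = 318.3 - -23.7 = 342.0 degrees

342.0 degrees


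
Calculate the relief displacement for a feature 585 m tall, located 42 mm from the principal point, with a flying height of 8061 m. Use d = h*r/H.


d = h * r / H = 585 * 42 / 8061 = 3.05 mm

3.05 mm


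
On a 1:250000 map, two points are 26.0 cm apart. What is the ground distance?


ground = 26.0 cm * 250000 / 100 = 65000.0 m = 65.0 km

65.0 km


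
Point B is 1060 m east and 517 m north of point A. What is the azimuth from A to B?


az = atan2(1060, 517) = 64.0 deg
adjusted to 0-360: 64.0 degrees

64.0 degrees


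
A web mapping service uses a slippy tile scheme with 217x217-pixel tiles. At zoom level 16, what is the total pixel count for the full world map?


tiles per axis = 2^16 = 65536
total tiles = 65536^2 = 4294967296
pixels per axis = 65536 * 217 = 14221312
total pixels = 14221312^2 = 202245715001344

202245715001344 pixels


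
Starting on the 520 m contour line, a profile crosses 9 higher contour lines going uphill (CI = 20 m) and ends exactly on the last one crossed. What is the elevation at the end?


elevation = 520 + 9 * 20 = 700 m

700 m


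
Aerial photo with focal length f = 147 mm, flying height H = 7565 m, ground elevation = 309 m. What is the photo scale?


scale = f / (H - h) = 147 mm / 7256 m = 147 / 7256000 = 1:49361

1:49361


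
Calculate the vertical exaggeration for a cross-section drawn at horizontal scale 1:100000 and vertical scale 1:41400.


VE = horizontal_scale / vertical_scale = 100000 / 41400 ≈ 2.4

2.4x


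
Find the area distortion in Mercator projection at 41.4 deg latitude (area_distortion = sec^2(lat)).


area_distortion = 1/cos^2(41.4) = 1.777

1.777


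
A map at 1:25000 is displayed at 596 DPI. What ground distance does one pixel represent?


pixel_cm = 2.54 / 596 ≈ 0.004262 cm
ground = pixel_cm * 25000 / 100 = 2.54 * 25000 / (596 * 100) = 63500 / 59600 ≈ 1.07 m

1.07 m


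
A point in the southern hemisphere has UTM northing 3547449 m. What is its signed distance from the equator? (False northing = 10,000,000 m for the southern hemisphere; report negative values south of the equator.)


For southern: actual = 3547449 - 10000000 = -6452551 m

-6452551 m


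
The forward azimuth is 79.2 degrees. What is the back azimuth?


back azimuth = (79.2 + 180) mod 360 = 259.2 degrees

259.2 degrees


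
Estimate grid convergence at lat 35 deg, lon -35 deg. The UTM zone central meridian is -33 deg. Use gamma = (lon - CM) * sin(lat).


gamma = (-35 - -33) * sin(35) = -2 * 0.573576 = -1.147 degrees

-1.147 degrees


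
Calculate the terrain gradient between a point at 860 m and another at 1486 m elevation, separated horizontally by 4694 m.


gradient = (1486 - 860) / 4694 = 626 / 4694 = 0.1334

0.1334


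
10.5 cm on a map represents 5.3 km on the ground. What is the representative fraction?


ground = 5.3 km = 530000 cm; RF denominator = ground / map = 530000 / 10.5 ≈ 50476; RF = 1:50476

1:50476


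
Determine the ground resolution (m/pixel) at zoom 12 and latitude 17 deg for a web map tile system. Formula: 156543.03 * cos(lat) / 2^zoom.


res = 156543.03 * cos(17) / 2^12 = 156543.03 * 0.95630476 / 4096 = 36.55 m/pixel

36.55 m/pixel


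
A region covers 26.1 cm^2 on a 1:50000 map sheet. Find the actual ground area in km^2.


ground_area = 26.1 * (50000/100)^2 = 6525000.0 m^2 = 6.525 km^2

6.525 km^2


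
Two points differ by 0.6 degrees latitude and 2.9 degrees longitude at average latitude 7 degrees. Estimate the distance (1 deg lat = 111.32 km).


dlat_km = 0.6 * 111.32 = 66.792
dlon_km = 2.9 * 111.32 * cos(7) ≈ 320.422
dist = sqrt(66.792^2 + 320.422^2) ≈ 327.3 km

327.3 km


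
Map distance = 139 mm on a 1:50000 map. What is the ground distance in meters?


ground = 139 mm * 50000 / 1000 = 6950.0 m

6950.0 m


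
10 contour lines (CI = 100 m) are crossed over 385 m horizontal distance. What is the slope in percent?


elevation change = 10 * 100 = 1000 m
slope = 1000 / 385 * 100 = 259.7%

259.7%


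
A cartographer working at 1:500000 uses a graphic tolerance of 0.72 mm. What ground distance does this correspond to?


ground = 0.72 mm * 500000 / 1000 = 360.0 m

360.0 m


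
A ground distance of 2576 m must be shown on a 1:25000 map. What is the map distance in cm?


map_cm = 2576 * 100 / 25000 = 10.304 cm ≈ 10.3 cm

10.3 cm


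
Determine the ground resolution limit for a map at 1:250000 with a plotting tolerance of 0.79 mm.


ground = 0.79 mm * 250000 / 1000 = 197.5 m

197.5 m


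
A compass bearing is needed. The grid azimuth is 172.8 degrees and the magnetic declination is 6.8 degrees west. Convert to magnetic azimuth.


magnetic azimuth = grid azimuth - declination (east +ve)
mag_az = 172.8 - -6.8 = 179.6 degrees

179.6 degrees


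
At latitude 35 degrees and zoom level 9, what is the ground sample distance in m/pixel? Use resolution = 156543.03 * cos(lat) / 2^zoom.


res = 156543.03 * cos(35) / 2^9 = 156543.03 * 0.81915204 / 512 = 250.45 m/pixel

250.45 m/pixel


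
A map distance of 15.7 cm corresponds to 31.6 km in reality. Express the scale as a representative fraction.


ground = 31.6 km = 3160000 cm; RF denominator = ground / map = 3160000 / 15.7 ≈ 201274; RF = 1:201274

1:201274


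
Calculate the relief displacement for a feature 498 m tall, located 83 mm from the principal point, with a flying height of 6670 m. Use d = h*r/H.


d = h * r / H = 498 * 83 / 6670 = 6.2 mm

6.2 mm


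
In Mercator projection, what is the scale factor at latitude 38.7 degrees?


SF = 1 / cos(38.7) = 1 / 0.78043 = 1.281

1.281


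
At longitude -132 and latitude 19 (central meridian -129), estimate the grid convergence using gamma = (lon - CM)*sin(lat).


gamma = (-132 - -129) * sin(19) = -3 * 0.325568 = -0.977 degrees

-0.977 degrees


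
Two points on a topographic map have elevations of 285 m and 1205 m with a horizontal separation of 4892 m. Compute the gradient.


gradient = (1205 - 285) / 4892 = 920 / 4892 = 0.1881

0.1881


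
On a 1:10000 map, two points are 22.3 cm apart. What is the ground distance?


ground = 22.3 cm * 10000 / 100 = 2230.0 m = 2.23 km

2.23 km


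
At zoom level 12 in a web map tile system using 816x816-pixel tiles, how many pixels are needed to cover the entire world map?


tiles per axis = 2^12 = 4096
total tiles = 4096^2 = 16777216
pixels per axis = 4096 * 816 = 3342336
total pixels = 3342336^2 = 11171209936896

11171209936896 pixels


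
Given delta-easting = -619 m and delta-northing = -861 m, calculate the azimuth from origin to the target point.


az = atan2(-619, -861) = -144.3 deg
adjusted to 0-360: 215.7 degrees

215.7 degrees


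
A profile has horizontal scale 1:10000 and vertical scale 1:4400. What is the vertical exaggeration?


VE = horizontal_scale / vertical_scale = 10000 / 4400 ≈ 2.3

2.3x


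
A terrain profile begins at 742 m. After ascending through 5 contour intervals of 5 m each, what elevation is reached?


elevation = 742 + 5 * 5 = 767 m

767 m


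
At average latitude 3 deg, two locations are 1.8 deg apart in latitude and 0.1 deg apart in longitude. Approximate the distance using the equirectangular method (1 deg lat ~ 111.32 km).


dlat_km = 1.8 * 111.32 = 200.376
dlon_km = 0.1 * 111.32 * cos(3) ≈ 11.117
dist = sqrt(200.376^2 + 11.117^2) ≈ 200.7 km

200.7 km


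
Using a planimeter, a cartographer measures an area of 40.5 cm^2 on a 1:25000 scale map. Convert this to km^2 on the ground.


ground_area = 40.5 * (25000/100)^2 = 2531250.0 m^2 = 2.53125 km^2 ≈ 2.531 km^2

2.531 km^2


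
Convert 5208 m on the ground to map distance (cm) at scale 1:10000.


map_cm = 5208 * 100 / 10000 = 52.08 cm

52.08 cm


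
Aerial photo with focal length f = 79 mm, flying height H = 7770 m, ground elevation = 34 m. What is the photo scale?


scale = f / (H - h) = 79 mm / 7736 m = 79 / 7736000 = 1:97924

1:97924


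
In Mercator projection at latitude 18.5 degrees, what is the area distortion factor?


area_distortion = 1/cos^2(18.5) = 1.112

1.112


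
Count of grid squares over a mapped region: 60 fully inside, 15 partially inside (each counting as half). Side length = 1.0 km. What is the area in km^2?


effective squares = 60 + 15 * 0.5 = 67.5
area = 67.5 * 1.0 = 67.5 km^2

67.5 km^2


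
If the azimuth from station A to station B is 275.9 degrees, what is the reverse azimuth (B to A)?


back azimuth = (275.9 + 180) mod 360 = 95.9 degrees

95.9 degrees


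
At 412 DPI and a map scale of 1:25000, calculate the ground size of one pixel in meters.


pixel_cm = 2.54 / 412 ≈ 0.006165 cm
ground = pixel_cm * 25000 / 100 = 2.54 * 25000 / (412 * 100) = 63500 / 41200 ≈ 1.54 m

1.54 m


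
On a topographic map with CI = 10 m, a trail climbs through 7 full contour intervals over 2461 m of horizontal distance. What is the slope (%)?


elevation change = 7 * 10 = 70 m
slope = 70 / 2461 * 100 = 2.8%

2.8%


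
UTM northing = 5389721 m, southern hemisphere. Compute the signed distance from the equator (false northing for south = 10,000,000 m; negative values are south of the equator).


For southern: actual = 5389721 - 10000000 = -4610279 m

-4610279 m


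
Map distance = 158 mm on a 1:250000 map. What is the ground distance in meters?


ground = 158 mm * 250000 / 1000 = 39500.0 m

39500.0 m


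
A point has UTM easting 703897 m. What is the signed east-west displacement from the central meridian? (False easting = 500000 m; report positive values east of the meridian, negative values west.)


displacement = 703897 - 500000 = 203897 m

203897 m


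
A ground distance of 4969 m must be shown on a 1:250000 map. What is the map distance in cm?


map_cm = 4969 * 100 / 250000 = 1.9876 cm ≈ 1.99 cm

1.99 cm


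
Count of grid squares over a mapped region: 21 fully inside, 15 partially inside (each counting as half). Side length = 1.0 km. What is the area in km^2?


effective squares = 21 + 15 * 0.5 = 28.5
area = 28.5 * 1.0 = 28.5 km^2

28.5 km^2


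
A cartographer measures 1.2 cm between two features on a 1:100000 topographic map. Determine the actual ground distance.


ground = 1.2 cm * 100000 / 100 = 1200.0 m = 1.2 km

1.2 km


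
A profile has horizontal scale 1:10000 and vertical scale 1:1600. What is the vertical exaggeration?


VE = horizontal_scale / vertical_scale = 10000 / 1600 = 6.25

6.25x


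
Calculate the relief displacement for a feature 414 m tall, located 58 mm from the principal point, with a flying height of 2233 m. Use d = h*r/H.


d = h * r / H = 414 * 58 / 2233 = 10.75 mm

10.75 mm


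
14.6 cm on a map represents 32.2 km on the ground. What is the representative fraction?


ground = 32.2 km = 3220000 cm; RF denominator = ground / map = 3220000 / 14.6 ≈ 220548; RF = 1:220548

1:220548


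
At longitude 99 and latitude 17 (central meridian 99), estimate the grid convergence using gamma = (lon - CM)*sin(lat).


gamma = (99 - 99) * sin(17) = 0 * 0.292372 = 0.0 degrees

0.0 degrees


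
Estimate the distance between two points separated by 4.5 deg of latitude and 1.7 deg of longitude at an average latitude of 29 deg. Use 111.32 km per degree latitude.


dlat_km = 4.5 * 111.32 = 500.94
dlon_km = 1.7 * 111.32 * cos(29) ≈ 165.517
dist = sqrt(500.94^2 + 165.517^2) ≈ 527.6 km

527.6 km


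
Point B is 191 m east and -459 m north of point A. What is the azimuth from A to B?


az = atan2(191, -459) = 157.4 deg
adjusted to 0-360: 157.4 degrees

157.4 degrees


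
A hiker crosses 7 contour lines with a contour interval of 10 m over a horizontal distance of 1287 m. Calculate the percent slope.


elevation change = 7 * 10 = 70 m
slope = 70 / 1287 * 100 = 5.4%

5.4%


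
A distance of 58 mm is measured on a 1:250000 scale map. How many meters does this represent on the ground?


ground = 58 mm * 250000 / 1000 = 14500.0 m

14500.0 m


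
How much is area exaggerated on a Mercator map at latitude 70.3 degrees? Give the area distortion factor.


area_distortion = 1/cos^2(70.3) = 8.8

8.8


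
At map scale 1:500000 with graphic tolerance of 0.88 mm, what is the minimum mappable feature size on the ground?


ground = 0.88 mm * 500000 / 1000 = 440.0 m

440.0 m


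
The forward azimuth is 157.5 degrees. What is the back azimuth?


back azimuth = (157.5 + 180) mod 360 = 337.5 degrees

337.5 degrees


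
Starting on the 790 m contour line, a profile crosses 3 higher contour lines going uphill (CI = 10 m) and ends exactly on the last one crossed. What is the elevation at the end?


elevation = 790 + 3 * 10 = 820 m

820 m


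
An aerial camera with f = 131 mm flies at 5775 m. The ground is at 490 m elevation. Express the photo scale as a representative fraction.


scale = f / (H - h) = 131 mm / 5285 m = 131 / 5285000 = 1:40344

1:40344


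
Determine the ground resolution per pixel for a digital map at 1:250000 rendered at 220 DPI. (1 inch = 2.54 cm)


pixel_cm = 2.54 / 220 ≈ 0.011545 cm
ground = pixel_cm * 250000 / 100 = 2.54 * 250000 / (220 * 100) = 635000 / 22000 ≈ 28.86 m

28.86 m


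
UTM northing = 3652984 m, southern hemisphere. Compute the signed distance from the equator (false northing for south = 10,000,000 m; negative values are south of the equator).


For southern: actual = 3652984 - 10000000 = -6347016 m

-6347016 m


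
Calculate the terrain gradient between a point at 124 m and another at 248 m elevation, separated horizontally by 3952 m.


gradient = (248 - 124) / 3952 = 124 / 3952 = 0.0314

0.0314


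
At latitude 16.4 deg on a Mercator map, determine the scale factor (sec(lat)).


SF = 1 / cos(16.4) = 1 / 0.959314 = 1.042

1.042


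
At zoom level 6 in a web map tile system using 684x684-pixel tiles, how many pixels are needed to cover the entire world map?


tiles per axis = 2^6 = 64
total tiles = 64^2 = 4096
pixels per axis = 64 * 684 = 43776
total pixels = 43776^2 = 1916338176

1916338176 pixels


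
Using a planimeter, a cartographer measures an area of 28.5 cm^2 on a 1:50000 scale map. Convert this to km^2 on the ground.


ground_area = 28.5 * (50000/100)^2 = 7125000.0 m^2 = 7.125 km^2

7.125 km^2


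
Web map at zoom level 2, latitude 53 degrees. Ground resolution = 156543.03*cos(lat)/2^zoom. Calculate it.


res = 156543.03 * cos(53) / 2^2 = 156543.03 * 0.60181502 / 4 = 23552.49 m/pixel

23552.49 m/pixel


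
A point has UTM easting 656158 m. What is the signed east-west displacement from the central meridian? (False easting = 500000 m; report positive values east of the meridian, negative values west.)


displacement = 656158 - 500000 = 156158 m

156158 m


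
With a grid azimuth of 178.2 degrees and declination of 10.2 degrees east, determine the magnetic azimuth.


magnetic azimuth = grid azimuth - declination (east +ve)
mag_az = 178.2 - 10.2 = 168.0 degrees

168.0 degrees


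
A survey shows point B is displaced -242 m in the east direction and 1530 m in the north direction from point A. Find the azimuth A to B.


az = atan2(-242, 1530) = -9.0 deg
adjusted to 0-360: 351.0 degrees

351.0 degrees


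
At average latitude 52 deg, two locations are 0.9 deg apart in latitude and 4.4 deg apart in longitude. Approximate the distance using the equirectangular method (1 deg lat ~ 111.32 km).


dlat_km = 0.9 * 111.32 = 100.188
dlon_km = 4.4 * 111.32 * cos(52) ≈ 301.556
dist = sqrt(100.188^2 + 301.556^2) ≈ 317.8 km

317.8 km


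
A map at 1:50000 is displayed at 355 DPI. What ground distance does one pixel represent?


pixel_cm = 2.54 / 355 ≈ 0.007155 cm
ground = pixel_cm * 50000 / 100 = 2.54 * 50000 / (355 * 100) = 127000 / 35500 ≈ 3.58 m

3.58 m


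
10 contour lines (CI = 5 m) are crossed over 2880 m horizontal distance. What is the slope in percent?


elevation change = 10 * 5 = 50 m
slope = 50 / 2880 * 100 = 1.7%

1.7%


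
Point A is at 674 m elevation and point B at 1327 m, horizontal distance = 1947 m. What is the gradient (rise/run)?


gradient = (1327 - 674) / 1947 = 653 / 1947 = 0.3354

0.3354


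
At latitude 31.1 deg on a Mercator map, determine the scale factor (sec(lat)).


SF = 1 / cos(31.1) = 1 / 0.856267 = 1.168

1.168


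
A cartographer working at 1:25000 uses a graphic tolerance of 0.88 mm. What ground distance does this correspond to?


ground = 0.88 mm * 25000 / 1000 = 22.0 m

22.0 m


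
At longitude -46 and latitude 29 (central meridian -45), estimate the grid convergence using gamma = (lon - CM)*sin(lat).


gamma = (-46 - -45) * sin(29) = -1 * 0.48481 = -0.485 degrees

-0.485 degrees


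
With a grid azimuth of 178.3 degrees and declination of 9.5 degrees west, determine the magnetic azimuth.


magnetic azimuth = grid azimuth - declination (east +ve)
mag_az = 178.3 - -9.5 = 187.8 degrees

187.8 degrees


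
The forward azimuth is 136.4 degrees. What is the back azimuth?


back azimuth = (136.4 + 180) mod 360 = 316.4 degrees

316.4 degrees


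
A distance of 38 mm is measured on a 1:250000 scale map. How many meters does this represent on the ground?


ground = 38 mm * 250000 / 1000 = 9500.0 m

9500.0 m


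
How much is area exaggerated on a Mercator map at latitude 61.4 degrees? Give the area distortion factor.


area_distortion = 1/cos^2(61.4) = 4.364

4.364


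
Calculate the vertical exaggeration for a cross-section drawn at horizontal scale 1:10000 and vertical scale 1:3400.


VE = horizontal_scale / vertical_scale = 10000 / 3400 ≈ 2.9

2.9x
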